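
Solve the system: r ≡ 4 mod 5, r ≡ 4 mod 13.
M = 5 × 13 = 65. M₁ = 13, y₁ ≡ 2 mod 5. M₂ = 5, y₂ ≡ 8 mod 13. r = 4×13×2 + 4×5×8 ≡ 4 mod 65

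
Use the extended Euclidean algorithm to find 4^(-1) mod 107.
Extended GCD: 4(27) + 107(-1) = 1. So 4^(-1) ≡ 27 mod 107. Verify: 4 × 27 = 108 ≡ 1 mod 107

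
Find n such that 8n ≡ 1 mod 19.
Since 19 is prime, by Fermat 8^(-1) ≡ 8^{17} ≡ 12 mod 19. Verify: 8 × 12 = 96 ≡ 1 mod 19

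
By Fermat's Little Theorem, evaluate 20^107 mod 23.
By Fermat: 20^{22} ≡ 1 (mod 23). 107 = 4×22 + 19. So 20^{107} ≡ 20^{19} ≡ 17 (mod 23)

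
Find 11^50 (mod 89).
By repeated squaring (mod 89): 11^{1}≡11, 11^{2}≡32, 11^{4}≡45, 11^{8}≡67, 11^{16}≡39, 11^{32}≡8. Then 11^{50} = 11^{32+16+2} ≡ 8 × 39 × 32 ≡ 16 (mod 89)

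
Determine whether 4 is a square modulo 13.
By Euler's criterion: 4^{6} ≡ 1 mod 13. Since this equals 1, 4 is a QR.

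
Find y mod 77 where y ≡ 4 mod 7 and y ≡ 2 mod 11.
M = 7 × 11 = 77. M₁ = 11, y₁ ≡ 2 mod 7. M₂ = 7, y₂ ≡ 8 mod 11. y = 4×11×2 + 2×7×8 ≡ 46 mod 77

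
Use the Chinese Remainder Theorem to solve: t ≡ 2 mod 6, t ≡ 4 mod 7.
M = 6 × 7 = 42. M₁ = 7, y₁ ≡ 1 mod 6. M₂ = 6, y₂ ≡ 6 mod 7. t = 2×7×1 + 4×6×6 ≡ 32 mod 42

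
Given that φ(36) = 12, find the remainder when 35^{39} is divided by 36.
By Euler: 35^{12} ≡ 1 mod 36 since gcd(35, 36) = 1. 39 = 3×12 + 3. So 35^{39} ≡ 35^{3} ≡ 35 mod 36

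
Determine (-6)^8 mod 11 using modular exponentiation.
By repeated squaring (mod 11): (-6)^{1}≡5, (-6)^{2}≡3, (-6)^{4}≡9, (-6)^{8}≡4. So (-6)^{8} ≡ 4 (mod 11)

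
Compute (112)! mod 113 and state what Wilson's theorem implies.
(112)! mod 113 = 112. Since this equals -1 mod 113, Wilson confirms 113 is prime.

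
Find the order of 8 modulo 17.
Powers of 8 mod 17: 8^1≡8, 8^2≡13, 8^3≡2, 8^4≡16, 8^5≡9, 8^6≡4, 8^7≡15, 8^8≡1. ord_17(8) = 8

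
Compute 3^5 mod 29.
By repeated squaring mod 29: 3^{1}≡3, 3^{2}≡9, 3^{4}≡23. Then 3^{5} = 3^{4+1} ≡ 23 × 3 ≡ 11 mod 29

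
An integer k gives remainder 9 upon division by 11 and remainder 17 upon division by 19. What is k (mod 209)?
M = 11 × 19 = 209. M₁ = 19, y₁ ≡ 7 (mod 11). M₂ = 11, y₂ ≡ 7 (mod 19). k = 9×19×7 + 17×11×7 ≡ 207 (mod 209)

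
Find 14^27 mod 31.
By repeated squaring mod 31: 14^{1}≡14, 14^{2}≡10, 14^{4}≡7, 14^{8}≡18, 14^{16}≡14. Then 14^{27} = 14^{16+8+2+1} ≡ 14 × 18 × 10 × 14 ≡ 2 mod 31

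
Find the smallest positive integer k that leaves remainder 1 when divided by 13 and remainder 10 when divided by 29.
M = 13 × 29 = 377. M₁ = 29, y₁ ≡ 9 mod 13. M₂ = 13, y₂ ≡ 9 mod 29. k = 1×29×9 + 10×13×9 ≡ 300 mod 377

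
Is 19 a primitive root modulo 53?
ord_53(19) divides 52. For each prime q|52: 19^{26}≡52, 19^{4}≡47, none ≡ 1. So 19 has order 52 and is a primitive root mod 53.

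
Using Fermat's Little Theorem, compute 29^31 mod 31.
By Fermat: 29^{30} ≡ 1 mod 31. So 29^{31} = 29^{30} · 29^{1} ≡ 29^{1} ≡ 29 mod 31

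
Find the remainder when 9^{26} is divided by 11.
By Fermat: 9^{10} ≡ 1 (mod 11). 26 = 2×10 + 6. So 9^{26} ≡ 9^{6} ≡ 9 (mod 11)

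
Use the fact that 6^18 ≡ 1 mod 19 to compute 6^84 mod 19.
By Fermat: 6^{18} ≡ 1 mod 19. 84 = 4×18 + 12. So 6^{84} ≡ 6^{12} ≡ 7 mod 19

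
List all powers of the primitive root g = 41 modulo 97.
41^1, 41^2, ..., 41^{96} mod 97: [41, 32, 51, 54, 80, 79, 38, 6, 52, 95, 15, 33, 92, 86, 34, 36, 21, 85, 90, 4, 67, 31, 10, 22, 29, 25, 55, 24, 14, 89, 60, 35, 77, 53, 39, 47, 84, 49, 69, 16, 74, 27, 40, 88, 19, 3, 26, 96, 56, 65, 46, 43, 17, 18, 59, 91, 45, 2, 82, 64, 5, 11, 63, 61, 76, 12, 7, 93, 30, 66, 87, 75, 68, 72, 42, 73, 83, 8, 37, 62, 20, 44, 58, 50, 13, 48, 28, 81, 23, 70, 57, 9, 78, 94, 71, 1]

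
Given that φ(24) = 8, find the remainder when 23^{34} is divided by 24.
By Euler: 23^{8} ≡ 1 mod 24 since gcd(23, 24) = 1. 34 = 4×8 + 2. So 23^{34} ≡ 23^{2} ≡ 1 mod 24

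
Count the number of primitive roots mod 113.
Number of primitive roots mod 113 = φ(p-1) = φ(112) = 48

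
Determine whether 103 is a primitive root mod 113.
ord_113(103) divides 112. For each prime q|112: 103^{56}≡112, 103^{16}≡106, none ≡ 1. So 103 has order 112 and is a primitive root mod 113.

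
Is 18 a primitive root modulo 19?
18^{2} ≡ 1 mod 19 and 2 < 18, so ord_19(18) = 2 ≠ 18 and 18 is not a primitive root.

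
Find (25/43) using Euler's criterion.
(25/43) = 25^{21} mod 43 = 1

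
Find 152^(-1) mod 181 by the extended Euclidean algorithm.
Extended GCD: 152(-25) + 181(21) = 1. So 152^(-1) ≡ -25 ≡ 156 mod 181. Verify: 152 × 156 = 23712 ≡ 1 mod 181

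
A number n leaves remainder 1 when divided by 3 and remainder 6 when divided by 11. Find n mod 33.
M = 3 × 11 = 33. M₁ = 11, y₁ ≡ 2 mod 3. M₂ = 3, y₂ ≡ 4 mod 11. n = 1×11×2 + 6×3×4 ≡ 28 mod 33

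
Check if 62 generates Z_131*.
62^{13} ≡ 1 mod 131 and 13 < 130, so ord_131(62) = 13 ≠ 130 and 62 is not a primitive root.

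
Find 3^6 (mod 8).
By repeated squaring (mod 8): 3^{1}≡3, 3^{2}≡1, 3^{4}≡1. Then 3^{6} = 3^{4+2} ≡ 1 × 1 ≡ 1 (mod 8)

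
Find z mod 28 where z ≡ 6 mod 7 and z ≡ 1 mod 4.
M = 7 × 4 = 28. M₁ = 4, y₁ ≡ 2 mod 7. M₂ = 7, y₂ ≡ 3 mod 4. z = 6×4×2 + 1×7×3 ≡ 13 mod 28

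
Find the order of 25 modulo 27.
Powers of 25 mod 27: 25^1≡25, 25^2≡4, 25^3≡19, 25^4≡16, 25^5≡22, 25^6≡10, 25^7≡7, 25^8≡13, 25^9≡1. ord_27(25) = 9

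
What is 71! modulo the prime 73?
(72)! = (71)! × (72) ≡ -1 (mod 73). So (71)! ≡ -1 × (72)^(-1) ≡ (-1)×(-1) = 1 (mod 73)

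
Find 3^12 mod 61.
By repeated squaring mod 61: 3^{1}≡3, 3^{2}≡9, 3^{4}≡20, 3^{8}≡34. Then 3^{12} = 3^{8+4} ≡ 34 × 20 ≡ 9 mod 61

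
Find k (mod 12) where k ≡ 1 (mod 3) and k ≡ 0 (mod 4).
M = 3 × 4 = 12. M₁ = 4, y₁ ≡ 1 (mod 3). M₂ = 3, y₂ ≡ 3 (mod 4). k = 1×4×1 + 0×3×3 ≡ 4 (mod 12)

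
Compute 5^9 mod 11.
By repeated squaring (mod 11): 5^{1}≡5, 5^{2}≡3, 5^{4}≡9, 5^{8}≡4. Then 5^{9} = 5^{8+1} ≡ 4 × 5 ≡ 9 (mod 11)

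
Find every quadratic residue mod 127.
Quadratic residues modulo 127: {1, 2, 4, 8, 9, 11, 13, 15, 16, 17, 18, 19, 21, 22, 25, 26, 30, 31, 32, 34, 35, 36, 37, 38, 41, 42, 44, 47, 49, 50, 52, 60, 61, 62, 64, 68, 69, 70, 71, 72, 73, 74, 76, 79, 81, 82, 84, 87, 88, 94, 98, 99, 100, 103, 104, 107, 113, 115, 117, 120, 121, 122, 124}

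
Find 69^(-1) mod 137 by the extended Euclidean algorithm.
Extended GCD: 69(2) + 137(-1) = 1. So 69^(-1) ≡ 2 mod 137. Verify: 69 × 2 = 138 ≡ 1 mod 137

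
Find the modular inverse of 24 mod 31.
Since 31 is prime, by Fermat 24^(-1) ≡ 24^{29} ≡ 22 (mod 31). Verify: 24 × 22 = 528 ≡ 1 (mod 31)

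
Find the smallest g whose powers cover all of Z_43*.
g = 3. Powers: [3, 9, 27, 38, 28, 41, 37, 25, 32, 10, ...] generates all 42 non-zero residues.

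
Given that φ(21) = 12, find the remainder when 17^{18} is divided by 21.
By Euler: 17^{12} ≡ 1 (mod 21) since gcd(17, 21) = 1. 18 = 1×12 + 6. So 17^{18} ≡ 17^{6} ≡ 1 (mod 21)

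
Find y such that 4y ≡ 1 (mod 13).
Since 13 is prime, by Fermat 4^(-1) ≡ 4^{11} ≡ 10 (mod 13). Verify: 4 × 10 = 40 ≡ 1 (mod 13)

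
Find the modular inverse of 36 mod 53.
Since 53 is prime, by Fermat 36^(-1) ≡ 36^{51} ≡ 28 (mod 53). Verify: 36 × 28 = 1008 ≡ 1 (mod 53)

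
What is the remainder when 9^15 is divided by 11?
Using Fermat: 9^{10} ≡ 1 (mod 11). 15 ≡ 5 (mod 10). So 9^{15} ≡ 9^{5} ≡ 1 (mod 11)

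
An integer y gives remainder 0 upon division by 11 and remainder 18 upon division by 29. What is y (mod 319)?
M = 11 × 29 = 319. M₁ = 29, y₁ ≡ 8 (mod 11). M₂ = 11, y₂ ≡ 8 (mod 29). y = 0×29×8 + 18×11×8 ≡ 308 (mod 319)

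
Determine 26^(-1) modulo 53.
Since 53 is prime, by Fermat 26^(-1) ≡ 26^{51} ≡ 51 (mod 53). Verify: 26 × 51 = 1326 ≡ 1 (mod 53)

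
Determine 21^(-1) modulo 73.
Since 73 is prime, by Fermat 21^(-1) ≡ 21^{71} ≡ 7 (mod 73). Verify: 21 × 7 = 147 ≡ 1 (mod 73)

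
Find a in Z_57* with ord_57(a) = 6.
8 has order 6 mod 57 since 8^{6} ≡ 1 mod 57 and no smaller power works.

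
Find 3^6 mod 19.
By repeated squaring mod 19: 3^{1}≡3, 3^{2}≡9, 3^{4}≡5. Then 3^{6} = 3^{4+2} ≡ 5 × 9 ≡ 7 mod 19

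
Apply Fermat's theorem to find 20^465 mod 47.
By Fermat: 20^{46} ≡ 1 mod 47. 465 ≡ 5 mod 46. So 20^{465} ≡ 20^{5} ≡ 5 mod 47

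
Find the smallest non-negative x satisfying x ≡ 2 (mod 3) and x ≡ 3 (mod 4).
M = 3 × 4 = 12. M₁ = 4, y₁ ≡ 1 (mod 3). M₂ = 3, y₂ ≡ 3 (mod 4). x = 2×4×1 + 3×3×3 ≡ 11 (mod 12)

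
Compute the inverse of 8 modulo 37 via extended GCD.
Extended GCD: 8(14) + 37(-3) = 1. So 8^(-1) ≡ 14 mod 37. Verify: 8 × 14 = 112 ≡ 1 mod 37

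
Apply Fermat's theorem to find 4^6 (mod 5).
By Fermat: 4^{4} ≡ 1 (mod 5). So 4^{6} = 4^{4} · 4^{2} ≡ 4^{2} ≡ 1 (mod 5)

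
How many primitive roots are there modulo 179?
Number of primitive roots mod 179 = φ(p-1) = φ(178) = 88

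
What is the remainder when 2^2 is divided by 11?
2^{2} = 4 ≡ 4 (mod 11)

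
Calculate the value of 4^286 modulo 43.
Using Fermat: 4^{42} ≡ 1 mod 43. 286 ≡ 34 mod 42. So 4^{286} ≡ 4^{34} ≡ 11 mod 43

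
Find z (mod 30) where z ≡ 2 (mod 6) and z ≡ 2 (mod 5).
M = 6 × 5 = 30. M₁ = 5, y₁ ≡ 5 (mod 6). M₂ = 6, y₂ ≡ 1 (mod 5). z = 2×5×5 + 2×6×1 ≡ 2 (mod 30)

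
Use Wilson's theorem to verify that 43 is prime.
(42)! mod 43 = 42. Since this equals -1 mod 43, Wilson confirms 43 is prime.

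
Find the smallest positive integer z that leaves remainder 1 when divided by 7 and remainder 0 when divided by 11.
M = 7 × 11 = 77. M₁ = 11, y₁ ≡ 2 mod 7. M₂ = 7, y₂ ≡ 8 mod 11. z = 1×11×2 + 0×7×8 ≡ 22 mod 77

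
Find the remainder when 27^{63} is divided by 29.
By Fermat: 27^{28} ≡ 1 (mod 29). 63 = 2×28 + 7. So 27^{63} ≡ 27^{7} ≡ 17 (mod 29)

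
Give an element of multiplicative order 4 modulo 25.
7 has order 4 mod 25 since 7^{4} ≡ 1 mod 25 and no smaller power works.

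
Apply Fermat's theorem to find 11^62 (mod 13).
By Fermat: 11^{12} ≡ 1 (mod 13). 62 = 5×12 + 2. So 11^{62} ≡ 11^{2} ≡ 4 (mod 13)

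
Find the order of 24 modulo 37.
Powers of 24 mod 37: 24^1≡24, 24^2≡21, 24^3≡23, 24^4≡34, 24^5≡2, 24^6≡11, 24^7≡5, 24^8≡9, 24^9≡31, 24^10≡4, 24^11≡22, 24^12≡10, 24^13≡18, 24^14≡25, 24^15≡8, 24^16≡7, 24^17≡20, 24^18≡36, 24^19≡13, 24^20≡16, 24^21≡14, 24^22≡3, 24^23≡35, 24^24≡26, 24^25≡32, 24^26≡28, 24^27≡6, 24^28≡33, 24^29≡15, 24^30≡27, 24^31≡19, 24^32≡12, 24^33≡29, 24^34≡30, 24^35≡17, 24^36≡1. Order = 36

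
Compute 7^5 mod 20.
By repeated squaring (mod 20): 7^{1}≡7, 7^{2}≡9, 7^{4}≡1. Then 7^{5} = 7^{4+1} ≡ 1 × 7 ≡ 7 (mod 20)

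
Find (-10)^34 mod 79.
By repeated squaring mod 79: (-10)^{1}≡69, (-10)^{2}≡21, (-10)^{4}≡46, (-10)^{8}≡62, (-10)^{16}≡52, (-10)^{32}≡18. Then (-10)^{34} = (-10)^{32+2} ≡ 18 × 21 ≡ 62 mod 79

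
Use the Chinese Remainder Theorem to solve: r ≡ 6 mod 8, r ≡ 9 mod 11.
M = 8 × 11 = 88. M₁ = 11, y₁ ≡ 3 mod 8. M₂ = 8, y₂ ≡ 7 mod 11. r = 6×11×3 + 9×8×7 ≡ 86 mod 88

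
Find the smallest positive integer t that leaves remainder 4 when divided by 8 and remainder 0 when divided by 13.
M = 8 × 13 = 104. M₁ = 13, y₁ ≡ 5 mod 8. M₂ = 8, y₂ ≡ 5 mod 13. t = 4×13×5 + 0×8×5 ≡ 52 mod 104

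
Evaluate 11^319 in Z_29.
Using Fermat: 11^{28} ≡ 1 (mod 29). 319 ≡ 11 (mod 28). So 11^{319} ≡ 11^{11} ≡ 10 (mod 29)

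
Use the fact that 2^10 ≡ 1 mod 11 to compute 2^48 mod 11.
By Fermat: 2^{10} ≡ 1 mod 11. 48 = 4×10 + 8. So 2^{48} ≡ 2^{8} ≡ 3 mod 11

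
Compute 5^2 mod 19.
5^{2} = 25 ≡ 6 (mod 19)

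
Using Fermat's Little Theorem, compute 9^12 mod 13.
By Fermat's Little Theorem, 9^{12} ≡ 1 mod 13 since 13 is prime and gcd(9, 13) = 1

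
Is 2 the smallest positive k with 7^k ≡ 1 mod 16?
Powers of 7 mod 16: 7^1≡7, 7^2≡1. First k with 7^k≡1 is k=2. Yes, ord_16(7) = 2.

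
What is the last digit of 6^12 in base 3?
By repeated squaring mod 3: 6^{1}≡0, 6^{2}≡0, 6^{4}≡0, 6^{8}≡0. Then 6^{12} = 6^{8+4} ≡ 0 × 0 ≡ 0 mod 3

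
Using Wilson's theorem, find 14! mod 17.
(16)! = (14)! × (15) × (16) ≡ -1 (mod 17). So (14)! ≡ -1 × [(16)(15)]^(-1) ≡ 8 (mod 17)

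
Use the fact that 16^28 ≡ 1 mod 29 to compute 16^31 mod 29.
By Fermat: 16^{28} ≡ 1 mod 29. So 16^{31} = 16^{28} · 16^{3} ≡ 16^{3} ≡ 7 mod 29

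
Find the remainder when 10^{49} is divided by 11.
By Fermat: 10^{10} ≡ 1 (mod 11). 49 = 4×10 + 9. So 10^{49} ≡ 10^{9} ≡ 10 (mod 11)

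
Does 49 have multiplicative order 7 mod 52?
Powers of 49 mod 52: 49^1≡49, 49^2≡9, 49^3≡25, 49^4≡29, 49^5≡17, 49^6≡1. Already 49^6≡1, so the order is 6 < 7. No, the actual order is 6.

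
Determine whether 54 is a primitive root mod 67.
54^{33} ≡ 1 mod 67 and 33 < 66, so ord_67(54) = 33 ≠ 66 and 54 is not a primitive root.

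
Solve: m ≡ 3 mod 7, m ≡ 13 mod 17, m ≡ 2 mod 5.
M = 7 × 17 × 5 = 595. M₁ = 85, y₁ ≡ 1 mod 7. M₂ = 35, y₂ ≡ 1 mod 17. M₃ = 119, y₃ ≡ 4 mod 5. m = 3×85×1 + 13×35×1 + 2×119×4 ≡ 472 mod 595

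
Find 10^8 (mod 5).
By repeated squaring (mod 5): 10^{1}≡0, 10^{2}≡0, 10^{4}≡0, 10^{8}≡0. So 10^{8} ≡ 0 (mod 5)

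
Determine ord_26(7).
Powers of 7 mod 26: 7^1≡7, 7^2≡23, 7^3≡5, 7^4≡9, 7^5≡11, 7^6≡25, 7^7≡19, 7^8≡3, 7^9≡21, 7^10≡17, 7^11≡15, 7^12≡1. So the order of 7 is 12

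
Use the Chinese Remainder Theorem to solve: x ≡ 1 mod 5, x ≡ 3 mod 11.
M = 5 × 11 = 55. M₁ = 11, y₁ ≡ 1 mod 5. M₂ = 5, y₂ ≡ 9 mod 11. x = 1×11×1 + 3×5×9 ≡ 36 mod 55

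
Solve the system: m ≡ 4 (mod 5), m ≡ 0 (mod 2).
M = 5 × 2 = 10. M₁ = 2, y₁ ≡ 3 (mod 5). M₂ = 5, y₂ ≡ 1 (mod 2). m = 4×2×3 + 0×5×1 ≡ 4 (mod 10)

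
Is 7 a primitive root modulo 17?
ord_17(7) divides 16. For each prime q|16: 7^{8}≡16, none ≡ 1. So 7 has order 16 and is a primitive root mod 17.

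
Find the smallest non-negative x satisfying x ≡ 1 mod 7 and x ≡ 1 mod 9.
M = 7 × 9 = 63. M₁ = 9, y₁ ≡ 4 mod 7. M₂ = 7, y₂ ≡ 4 mod 9. x = 1×9×4 + 1×7×4 ≡ 1 mod 63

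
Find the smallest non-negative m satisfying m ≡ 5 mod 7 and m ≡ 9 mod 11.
M = 7 × 11 = 77. M₁ = 11, y₁ ≡ 2 mod 7. M₂ = 7, y₂ ≡ 8 mod 11. m = 5×11×2 + 9×7×8 ≡ 75 mod 77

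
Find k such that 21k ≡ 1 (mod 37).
Since 37 is prime, by Fermat 21^(-1) ≡ 21^{35} ≡ 30 (mod 37). Verify: 21 × 30 = 630 ≡ 1 (mod 37)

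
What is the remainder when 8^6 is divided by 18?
By repeated squaring mod 18: 8^{1}≡8, 8^{2}≡10, 8^{4}≡10. Then 8^{6} = 8^{4+2} ≡ 10 × 10 ≡ 10 mod 18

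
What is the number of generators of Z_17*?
A prime p has φ(p-1) primitive roots; here φ(16) = 8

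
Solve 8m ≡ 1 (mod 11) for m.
Since 11 is prime, by Fermat 8^(-1) ≡ 8^{9} ≡ 7 (mod 11). Verify: 8 × 7 = 56 ≡ 1 (mod 11)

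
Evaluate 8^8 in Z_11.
By repeated squaring mod 11: 8^{1}≡8, 8^{2}≡9, 8^{4}≡4, 8^{8}≡5. So 8^{8} ≡ 5 mod 11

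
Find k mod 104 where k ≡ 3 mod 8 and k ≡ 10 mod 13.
M = 8 × 13 = 104. M₁ = 13, y₁ ≡ 5 mod 8. M₂ = 8, y₂ ≡ 5 mod 13. k = 3×13×5 + 10×8×5 ≡ 75 mod 104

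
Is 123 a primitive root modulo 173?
ord_173(123) divides 172. For each prime q|172: 123^{86}≡172, 123^{4}≡29, none ≡ 1. So 123 has order 172 and is a primitive root mod 173.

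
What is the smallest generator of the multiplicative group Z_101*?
g = 2. Powers: [2, 4, 8, 16, 32, 64, 27, ...] generates all 100 non-zero residues.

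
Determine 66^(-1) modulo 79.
Since 79 is prime, by Fermat 66^(-1) ≡ 66^{77} ≡ 6 mod 79. Verify: 66 × 6 = 396 ≡ 1 mod 79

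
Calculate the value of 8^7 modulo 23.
By repeated squaring (mod 23): 8^{1}≡8, 8^{2}≡18, 8^{4}≡2. Then 8^{7} = 8^{4+2+1} ≡ 2 × 18 × 8 ≡ 12 (mod 23)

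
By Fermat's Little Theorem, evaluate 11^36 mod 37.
By Fermat's Little Theorem, 11^{36} ≡ 1 mod 37 since 37 is prime and gcd(11, 37) = 1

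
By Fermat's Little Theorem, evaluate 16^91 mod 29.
By Fermat: 16^{28} ≡ 1 mod 29. 91 = 3×28 + 7. So 16^{91} ≡ 16^{7} ≡ 1 mod 29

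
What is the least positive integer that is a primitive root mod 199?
g = 3. Powers: [3, 9, 27, 81, 44, 132, 197, 193, ...] generates all 198 non-zero residues.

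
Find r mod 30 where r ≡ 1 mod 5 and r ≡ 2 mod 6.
M = 5 × 6 = 30. M₁ = 6, y₁ ≡ 1 mod 5. M₂ = 5, y₂ ≡ 5 mod 6. r = 1×6×1 + 2×5×5 ≡ 26 mod 30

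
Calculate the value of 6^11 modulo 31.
By repeated squaring mod 31: 6^{1}≡6, 6^{2}≡5, 6^{4}≡25, 6^{8}≡5. Then 6^{11} = 6^{8+2+1} ≡ 5 × 5 × 6 ≡ 26 mod 31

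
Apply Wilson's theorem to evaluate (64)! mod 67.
(66)! = (64)! × (65) × (66) ≡ -1 (mod 67). So (64)! ≡ -1 × [(66)(65)]^(-1) ≡ 33 (mod 67)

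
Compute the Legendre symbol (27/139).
(27/139) = 27^{69} mod 139 = -1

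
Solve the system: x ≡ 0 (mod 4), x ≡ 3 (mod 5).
M = 4 × 5 = 20. M₁ = 5, y₁ ≡ 1 (mod 4). M₂ = 4, y₂ ≡ 4 (mod 5). x = 0×5×1 + 3×4×4 ≡ 8 (mod 20)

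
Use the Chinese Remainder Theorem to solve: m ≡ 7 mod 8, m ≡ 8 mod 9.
M = 8 × 9 = 72. M₁ = 9, y₁ ≡ 1 mod 8. M₂ = 8, y₂ ≡ 8 mod 9. m = 7×9×1 + 8×8×8 ≡ 71 mod 72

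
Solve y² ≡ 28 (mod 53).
The square roots of 28 mod 53 are 44 and 9. Verify: 44² = 1936 ≡ 28 (mod 53)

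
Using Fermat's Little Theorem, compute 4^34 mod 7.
By Fermat: 4^{6} ≡ 1 (mod 7). 34 = 5×6 + 4. So 4^{34} ≡ 4^{4} ≡ 4 (mod 7)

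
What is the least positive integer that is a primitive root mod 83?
g = 2. For each prime q|82: 2^{41}≡82, 2^{2}≡4, none ≡ 1, so ord_83(2) = 82 and 2 is a primitive root.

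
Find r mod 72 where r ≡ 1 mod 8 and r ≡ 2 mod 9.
M = 8 × 9 = 72. M₁ = 9, y₁ ≡ 1 mod 8. M₂ = 8, y₂ ≡ 8 mod 9. r = 1×9×1 + 2×8×8 ≡ 65 mod 72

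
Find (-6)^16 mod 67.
By repeated squaring mod 67: (-6)^{1}≡61, (-6)^{2}≡36, (-6)^{4}≡23, (-6)^{8}≡60, (-6)^{16}≡49. So (-6)^{16} ≡ 49 mod 67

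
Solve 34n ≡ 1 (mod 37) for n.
Since 37 is prime, by Fermat 34^(-1) ≡ 34^{35} ≡ 12 (mod 37). Verify: 34 × 12 = 408 ≡ 1 (mod 37)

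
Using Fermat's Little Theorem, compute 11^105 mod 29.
By Fermat: 11^{28} ≡ 1 mod 29. 105 = 3×28 + 21. So 11^{105} ≡ 11^{21} ≡ 17 mod 29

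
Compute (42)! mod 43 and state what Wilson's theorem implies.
(42)! mod 43 = 42. Since this equals -1 (mod 43), Wilson confirms 43 is prime.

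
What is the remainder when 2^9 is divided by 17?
By repeated squaring mod 17: 2^{1}≡2, 2^{2}≡4, 2^{4}≡16, 2^{8}≡1. Then 2^{9} = 2^{8+1} ≡ 1 × 2 ≡ 2 mod 17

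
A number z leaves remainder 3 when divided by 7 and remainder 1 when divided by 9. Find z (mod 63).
M = 7 × 9 = 63. M₁ = 9, y₁ ≡ 4 (mod 7). M₂ = 7, y₂ ≡ 4 (mod 9). z = 3×9×4 + 1×7×4 ≡ 10 (mod 63)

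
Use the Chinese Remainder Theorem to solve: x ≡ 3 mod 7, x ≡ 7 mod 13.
M = 7 × 13 = 91. M₁ = 13, y₁ ≡ 6 mod 7. M₂ = 7, y₂ ≡ 2 mod 13. x = 3×13×6 + 7×7×2 ≡ 59 mod 91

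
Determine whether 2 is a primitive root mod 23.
2^{11} ≡ 1 (mod 23) and 11 < 22, so ord_23(2) = 11 ≠ 22 and 2 is not a primitive root.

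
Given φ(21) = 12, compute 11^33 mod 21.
By Euler: 11^{12} ≡ 1 (mod 21) since gcd(11, 21) = 1. 33 = 2×12 + 9. So 11^{33} ≡ 11^{9} ≡ 8 (mod 21)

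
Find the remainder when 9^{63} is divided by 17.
By Fermat: 9^{16} ≡ 1 (mod 17). 63 = 3×16 + 15. So 9^{63} ≡ 9^{15} ≡ 2 (mod 17)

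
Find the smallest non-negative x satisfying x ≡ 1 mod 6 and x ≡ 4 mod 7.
M = 6 × 7 = 42. M₁ = 7, y₁ ≡ 1 mod 6. M₂ = 6, y₂ ≡ 6 mod 7. x = 1×7×1 + 4×6×6 ≡ 25 mod 42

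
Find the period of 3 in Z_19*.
Powers of 3 mod 19: 3^1≡3, 3^2≡9, 3^3≡8, 3^4≡5, 3^5≡15, 3^6≡7, 3^7≡2, 3^8≡6, 3^9≡18, 3^10≡16, 3^11≡10, 3^12≡11, 3^13≡14, 3^14≡4, 3^15≡12, 3^16≡17, 3^17≡13, 3^18≡1. ord_19(3) = 18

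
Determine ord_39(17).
Powers of 17 mod 39: 17^1≡17, 17^2≡16, 17^3≡38, 17^4≡22, 17^5≡23, 17^6≡1. So the order of 17 is 6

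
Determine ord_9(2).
Powers of 2 mod 9: 2^1≡2, 2^2≡4, 2^3≡8, 2^4≡7, 2^5≡5, 2^6≡1. So the order of 2 is 6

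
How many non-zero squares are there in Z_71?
The squaring map on Z_71* is 2-to-1, so there are (70)/2 = 35 QRs.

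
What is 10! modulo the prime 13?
(12)! = (10)! × (11) × (12) ≡ -1 mod 13. So (10)! ≡ -1 × [(12)(11)]^(-1) ≡ 6 mod 13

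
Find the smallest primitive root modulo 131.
g = 2. Powers: [2, 4, 8, 16, 32, 64, ...] generates all 130 non-zero residues.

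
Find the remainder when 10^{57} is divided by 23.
By Fermat: 10^{22} ≡ 1 mod 23. 57 = 2×22 + 13. So 10^{57} ≡ 10^{13} ≡ 15 mod 23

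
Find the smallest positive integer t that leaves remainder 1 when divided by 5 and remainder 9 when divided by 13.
M = 5 × 13 = 65. M₁ = 13, y₁ ≡ 2 (mod 5). M₂ = 5, y₂ ≡ 8 (mod 13). t = 1×13×2 + 9×5×8 ≡ 61 (mod 65)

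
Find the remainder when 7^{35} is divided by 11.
By Fermat: 7^{10} ≡ 1 mod 11. 35 = 3×10 + 5. So 7^{35} ≡ 7^{5} ≡ 10 mod 11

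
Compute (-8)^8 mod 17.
By repeated squaring mod 17: (-8)^{1}≡9, (-8)^{2}≡13, (-8)^{4}≡16, (-8)^{8}≡1. So (-8)^{8} ≡ 1 mod 17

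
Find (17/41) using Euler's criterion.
(17/41) = 17^{20} mod 41 = -1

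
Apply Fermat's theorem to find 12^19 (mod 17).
By Fermat: 12^{16} ≡ 1 (mod 17). So 12^{19} = 12^{16} · 12^{3} ≡ 12^{3} ≡ 11 (mod 17)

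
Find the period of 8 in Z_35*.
Powers of 8 mod 35: 8^1≡8, 8^2≡29, 8^3≡22, 8^4≡1. Order = 4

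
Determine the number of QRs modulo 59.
The squaring map on Z_59* is 2-to-1, so there are (58)/2 = 29 QRs.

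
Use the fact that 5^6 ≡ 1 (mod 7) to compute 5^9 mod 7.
By Fermat: 5^{6} ≡ 1 (mod 7). So 5^{9} = 5^{6} · 5^{3} ≡ 5^{3} ≡ 6 (mod 7)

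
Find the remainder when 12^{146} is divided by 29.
By Fermat: 12^{28} ≡ 1 (mod 29). 146 = 5×28 + 6. So 12^{146} ≡ 12^{6} ≡ 28 (mod 29)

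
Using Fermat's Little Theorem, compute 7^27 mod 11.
By Fermat: 7^{10} ≡ 1 (mod 11). 27 = 2×10 + 7. So 7^{27} ≡ 7^{7} ≡ 6 (mod 11)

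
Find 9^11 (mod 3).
By repeated squaring (mod 3): 9^{1}≡0, 9^{2}≡0, 9^{4}≡0, 9^{8}≡0. Then 9^{11} = 9^{8+2+1} ≡ 0 × 0 × 0 ≡ 0 (mod 3)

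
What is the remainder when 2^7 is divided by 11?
By repeated squaring mod 11: 2^{1}≡2, 2^{2}≡4, 2^{4}≡5. Then 2^{7} = 2^{4+2+1} ≡ 5 × 4 × 2 ≡ 7 mod 11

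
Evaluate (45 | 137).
(45/137) = 45^{68} mod 137 = -1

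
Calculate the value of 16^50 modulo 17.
Using Fermat: 16^{16} ≡ 1 (mod 17). 50 ≡ 2 (mod 16). So 16^{50} ≡ 16^{2} ≡ 1 (mod 17)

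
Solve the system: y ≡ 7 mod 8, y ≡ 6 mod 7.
M = 8 × 7 = 56. M₁ = 7, y₁ ≡ 7 mod 8. M₂ = 8, y₂ ≡ 1 mod 7. y = 7×7×7 + 6×8×1 ≡ 55 mod 56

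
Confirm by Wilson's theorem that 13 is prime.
(12)! mod 13 = 12. Since this equals -1 mod 13, Wilson confirms 13 is prime.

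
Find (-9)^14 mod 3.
By repeated squaring mod 3: (-9)^{1}≡0, (-9)^{2}≡0, (-9)^{4}≡0, (-9)^{8}≡0. Then (-9)^{14} = (-9)^{8+4+2} ≡ 0 × 0 × 0 ≡ 0 mod 3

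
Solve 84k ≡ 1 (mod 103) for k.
Since 103 is prime, by Fermat 84^(-1) ≡ 84^{101} ≡ 65 (mod 103). Verify: 84 × 65 = 5460 ≡ 1 (mod 103)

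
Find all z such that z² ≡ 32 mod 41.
The square roots of 32 mod 41 are 14 and 27. Verify: 14² = 196 ≡ 32 mod 41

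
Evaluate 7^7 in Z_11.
By repeated squaring (mod 11): 7^{1}≡7, 7^{2}≡5, 7^{4}≡3. Then 7^{7} = 7^{4+2+1} ≡ 3 × 5 × 7 ≡ 6 (mod 11)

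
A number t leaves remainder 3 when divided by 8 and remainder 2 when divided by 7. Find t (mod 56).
M = 8 × 7 = 56. M₁ = 7, y₁ ≡ 7 (mod 8). M₂ = 8, y₂ ≡ 1 (mod 7). t = 3×7×7 + 2×8×1 ≡ 51 (mod 56)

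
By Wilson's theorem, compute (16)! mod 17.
By Wilson's theorem, (16)! ≡ -1 ≡ 16 mod 17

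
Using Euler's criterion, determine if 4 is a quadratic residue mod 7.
By Euler's criterion: 4^{3} ≡ 1 (mod 7). Since this equals 1, 4 is a QR.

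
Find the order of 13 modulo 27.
Powers of 13 mod 27: 13^1≡13, 13^2≡7, 13^3≡10, 13^4≡22, 13^5≡16, 13^6≡19, 13^7≡4, 13^8≡25, 13^9≡1. Order = 9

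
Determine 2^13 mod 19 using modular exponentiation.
By repeated squaring mod 19: 2^{1}≡2, 2^{2}≡4, 2^{4}≡16, 2^{8}≡9. Then 2^{13} = 2^{8+4+1} ≡ 9 × 16 × 2 ≡ 3 mod 19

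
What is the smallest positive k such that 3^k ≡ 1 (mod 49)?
Powers of 3 mod 49: 3^1≡3, 3^2≡9, 3^3≡27, 3^4≡32, 3^5≡47, 3^6≡43, 3^7≡31, 3^8≡44, 3^9≡34, 3^10≡4, 3^11≡12, 3^12≡36, 3^13≡10, 3^14≡30, 3^15≡41, 3^16≡25, 3^17≡26, 3^18≡29, 3^19≡38, 3^20≡16, 3^21≡48, 3^22≡46, 3^23≡40, 3^24≡22, 3^25≡17, 3^26≡2, 3^27≡6, 3^28≡18, 3^29≡5, 3^30≡15, 3^31≡45, 3^32≡37, 3^33≡13, 3^34≡39, 3^35≡19, 3^36≡8, 3^37≡24, 3^38≡23, 3^39≡20, 3^40≡11, 3^41≡33, 3^42≡1. Order = 42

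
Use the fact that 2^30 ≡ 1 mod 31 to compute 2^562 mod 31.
By Fermat: 2^{30} ≡ 1 mod 31. 562 ≡ 22 mod 30. So 2^{562} ≡ 2^{22} ≡ 4 mod 31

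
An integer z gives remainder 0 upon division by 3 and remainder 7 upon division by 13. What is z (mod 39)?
M = 3 × 13 = 39. M₁ = 13, y₁ ≡ 1 (mod 3). M₂ = 3, y₂ ≡ 9 (mod 13). z = 0×13×1 + 7×3×9 ≡ 33 (mod 39)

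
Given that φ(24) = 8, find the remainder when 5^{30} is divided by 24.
By Euler: 5^{8} ≡ 1 mod 24 since gcd(5, 24) = 1. 30 = 3×8 + 6. So 5^{30} ≡ 5^{6} ≡ 1 mod 24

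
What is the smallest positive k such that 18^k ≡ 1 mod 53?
Powers of 18 mod 53: 18^1≡18, 18^2≡6, 18^3≡2, 18^4≡36, 18^5≡12, 18^6≡4, 18^7≡19, 18^8≡24, 18^9≡8, 18^10≡38, 18^11≡48, 18^12≡16, 18^13≡23, 18^14≡43, 18^15≡32, 18^16≡46, 18^17≡33, 18^18≡11, 18^19≡39, 18^20≡13, 18^21≡22, 18^22≡25, 18^23≡26, 18^24≡44, 18^25≡50, 18^26≡52, 18^27≡35, 18^28≡47, 18^29≡51, 18^30≡17, 18^31≡41, 18^32≡49, 18^33≡34, 18^34≡29, 18^35≡45, 18^36≡15, 18^37≡5, 18^38≡37, 18^39≡30, 18^40≡10, 18^41≡21, 18^42≡7, 18^43≡20, 18^44≡42, 18^45≡14, 18^46≡40, 18^47≡31, 18^48≡28, 18^49≡27, 18^50≡9, 18^51≡3, 18^52≡1. ord_53(18) = 52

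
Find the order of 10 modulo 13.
Powers of 10 mod 13: 10^1≡10, 10^2≡9, 10^3≡12, 10^4≡3, 10^5≡4, 10^6≡1. Order = 6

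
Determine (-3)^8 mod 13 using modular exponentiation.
By repeated squaring mod 13: (-3)^{1}≡10, (-3)^{2}≡9, (-3)^{4}≡3, (-3)^{8}≡9. So (-3)^{8} ≡ 9 mod 13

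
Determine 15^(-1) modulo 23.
Since 23 is prime, by Fermat 15^(-1) ≡ 15^{21} ≡ 20 mod 23. Verify: 15 × 20 = 300 ≡ 1 mod 23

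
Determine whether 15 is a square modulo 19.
By Euler's criterion: 15^{9} ≡ 18 (mod 19). Since this equals -1 (≡ 18), 15 is not a QR.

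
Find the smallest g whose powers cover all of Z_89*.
g = 3. Powers: [3, 9, 27, 81, 65, 17, 51, 64, 14, ...] generates all 88 non-zero residues.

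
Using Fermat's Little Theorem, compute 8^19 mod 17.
By Fermat: 8^{16} ≡ 1 mod 17. So 8^{19} = 8^{16} · 8^{3} ≡ 8^{3} ≡ 2 mod 17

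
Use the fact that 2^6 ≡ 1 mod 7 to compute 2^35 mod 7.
By Fermat: 2^{6} ≡ 1 mod 7. 35 = 5×6 + 5. So 2^{35} ≡ 2^{5} ≡ 4 mod 7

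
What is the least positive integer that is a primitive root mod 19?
g = 2. For each prime q|18: 2^{9}≡18, 2^{6}≡7, none ≡ 1, so ord_19(2) = 18 and 2 is a primitive root.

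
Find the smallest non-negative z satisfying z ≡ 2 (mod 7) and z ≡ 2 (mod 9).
M = 7 × 9 = 63. M₁ = 9, y₁ ≡ 4 (mod 7). M₂ = 7, y₂ ≡ 4 (mod 9). z = 2×9×4 + 2×7×4 ≡ 2 (mod 63)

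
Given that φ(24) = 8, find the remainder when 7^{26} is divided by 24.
By Euler: 7^{8} ≡ 1 mod 24 since gcd(7, 24) = 1. 26 = 3×8 + 2. So 7^{26} ≡ 7^{2} ≡ 1 mod 24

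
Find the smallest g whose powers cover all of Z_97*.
g = 5. For each prime q|96: 5^{48}≡96, 5^{32}≡35, none ≡ 1, so ord_97(5) = 96 and 5 is a primitive root.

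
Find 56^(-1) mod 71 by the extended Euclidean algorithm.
Extended GCD: 56(-19) + 71(15) = 1. So 56^(-1) ≡ -19 ≡ 52 mod 71. Verify: 56 × 52 = 2912 ≡ 1 mod 71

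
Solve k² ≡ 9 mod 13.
The square roots of 9 mod 13 are 3 and 10. Verify: 3² = 9 ≡ 9 mod 13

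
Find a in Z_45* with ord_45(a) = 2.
19 has order 2 mod 45 since 19^{2} ≡ 1 (mod 45) and no smaller power works.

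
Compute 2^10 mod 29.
By repeated squaring mod 29: 2^{1}≡2, 2^{2}≡4, 2^{4}≡16, 2^{8}≡24. Then 2^{10} = 2^{8+2} ≡ 24 × 4 ≡ 9 mod 29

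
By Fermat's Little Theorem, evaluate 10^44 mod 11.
By Fermat: 10^{10} ≡ 1 (mod 11). 44 = 4×10 + 4. So 10^{44} ≡ 10^{4} ≡ 1 (mod 11)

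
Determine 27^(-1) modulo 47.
Since 47 is prime, by Fermat 27^(-1) ≡ 27^{45} ≡ 7 (mod 47). Verify: 27 × 7 = 189 ≡ 1 (mod 47)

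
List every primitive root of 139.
There are φ(138) = 44 primitive roots mod 139: {2, 3, 12, 15, 17, 18, 19, 21, 22, 26, 32, 40, 50, 53, 56, 58, 61, 68, 70, 72, 73, 85, 88, 90, 92, 93, 98, 101, 102, 104, 108, 109, 110, 111, 114, 115, 119, 123, 126, 128, 130, 132, 134, 135}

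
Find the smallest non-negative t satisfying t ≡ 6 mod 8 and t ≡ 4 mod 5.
M = 8 × 5 = 40. M₁ = 5, y₁ ≡ 5 mod 8. M₂ = 8, y₂ ≡ 2 mod 5. t = 6×5×5 + 4×8×2 ≡ 14 mod 40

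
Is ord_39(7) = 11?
Powers of 7 mod 39: 7^1≡7, 7^2≡10, 7^3≡31, 7^4≡22, 7^5≡37, 7^6≡25, 7^7≡19, 7^8≡16, 7^9≡34, 7^10≡4, 7^11≡28, 7^12≡1. 7^11≡28≢1, so ord ≠ 11. No, the actual order is 12.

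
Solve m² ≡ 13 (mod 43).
The square roots of 13 mod 43 are 23 and 20. Verify: 23² = 529 ≡ 13 (mod 43)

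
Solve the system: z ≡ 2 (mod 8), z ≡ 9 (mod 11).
M = 8 × 11 = 88. M₁ = 11, y₁ ≡ 3 (mod 8). M₂ = 8, y₂ ≡ 7 (mod 11). z = 2×11×3 + 9×8×7 ≡ 42 (mod 88)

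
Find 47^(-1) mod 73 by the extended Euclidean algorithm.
Extended GCD: 47(14) + 73(-9) = 1. So 47^(-1) ≡ 14 mod 73. Verify: 47 × 14 = 658 ≡ 1 mod 73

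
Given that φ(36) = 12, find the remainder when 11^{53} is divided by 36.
By Euler: 11^{12} ≡ 1 mod 36 since gcd(11, 36) = 1. 53 = 4×12 + 5. So 11^{53} ≡ 11^{5} ≡ 23 mod 36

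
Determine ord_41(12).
Powers of 12 mod 41: 12^1≡12, 12^2≡21, 12^3≡6, 12^4≡31, 12^5≡3, 12^6≡36, 12^7≡22, 12^8≡18, 12^9≡11, 12^10≡9, 12^11≡26, 12^12≡25, 12^13≡13, 12^14≡33, 12^15≡27, 12^16≡37, 12^17≡34, 12^18≡39, 12^19≡17, 12^20≡40, 12^21≡29, 12^22≡20, 12^23≡35, 12^24≡10, 12^25≡38, 12^26≡5, 12^27≡19, 12^28≡23, 12^29≡30, 12^30≡32, 12^31≡15, 12^32≡16, 12^33≡28, 12^34≡8, 12^35≡14, 12^36≡4, 12^37≡7, 12^38≡2, 12^39≡24, 12^40≡1. Order = 40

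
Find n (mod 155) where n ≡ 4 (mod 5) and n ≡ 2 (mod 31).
M = 5 × 31 = 155. M₁ = 31, y₁ ≡ 1 (mod 5). M₂ = 5, y₂ ≡ 25 (mod 31). n = 4×31×1 + 2×5×25 ≡ 64 (mod 155)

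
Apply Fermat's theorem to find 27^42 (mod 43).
By Fermat's Little Theorem, 27^{42} ≡ 1 (mod 43) since 43 is prime and gcd(27, 43) = 1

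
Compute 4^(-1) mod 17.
Since 17 is prime, by Fermat 4^(-1) ≡ 4^{15} ≡ 13 mod 17. Verify: 4 × 13 = 52 ≡ 1 mod 17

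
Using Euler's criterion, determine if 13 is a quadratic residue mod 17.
By Euler's criterion: 13^{8} ≡ 1 mod 17. Since this equals 1, 13 is a QR.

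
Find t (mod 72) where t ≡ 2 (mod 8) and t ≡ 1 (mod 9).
M = 8 × 9 = 72. M₁ = 9, y₁ ≡ 1 (mod 8). M₂ = 8, y₂ ≡ 8 (mod 9). t = 2×9×1 + 1×8×8 ≡ 10 (mod 72)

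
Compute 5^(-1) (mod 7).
Since 7 is prime, by Fermat 5^(-1) ≡ 5^{5} ≡ 3 (mod 7). Verify: 5 × 3 = 15 ≡ 1 (mod 7)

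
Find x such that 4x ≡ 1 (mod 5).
Since 5 is prime, by Fermat 4^(-1) ≡ 4^{3} ≡ 4 (mod 5). Verify: 4 × 4 = 16 ≡ 1 (mod 5)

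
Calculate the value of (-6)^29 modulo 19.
Using Fermat: (-6)^{18} ≡ 1 mod 19. 29 ≡ 11 mod 18. So (-6)^{29} ≡ (-6)^{11} ≡ 2 mod 19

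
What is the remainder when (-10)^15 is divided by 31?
By repeated squaring mod 31: (-10)^{1}≡21, (-10)^{2}≡7, (-10)^{4}≡18, (-10)^{8}≡14. Then (-10)^{15} = (-10)^{8+4+2+1} ≡ 14 × 18 × 7 × 21 ≡ 30 mod 31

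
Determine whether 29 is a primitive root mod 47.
ord_47(29) divides 46. For each prime q|46: 29^{23}≡46, 29^{2}≡42, none ≡ 1. So 29 has order 46 and is a primitive root mod 47.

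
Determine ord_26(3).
Powers of 3 mod 26: 3^1≡3, 3^2≡9, 3^3≡1. So the order of 3 is 3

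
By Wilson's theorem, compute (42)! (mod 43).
By Wilson's theorem, (42)! ≡ -1 ≡ 42 (mod 43)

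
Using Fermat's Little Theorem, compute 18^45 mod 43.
By Fermat: 18^{42} ≡ 1 (mod 43). So 18^{45} = 18^{42} · 18^{3} ≡ 18^{3} ≡ 27 (mod 43)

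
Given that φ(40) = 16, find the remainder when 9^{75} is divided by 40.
By Euler: 9^{16} ≡ 1 (mod 40) since gcd(9, 40) = 1. 75 = 4×16 + 11. So 9^{75} ≡ 9^{11} ≡ 9 (mod 40)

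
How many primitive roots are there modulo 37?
A prime p has φ(p-1) primitive roots; here φ(36) = 12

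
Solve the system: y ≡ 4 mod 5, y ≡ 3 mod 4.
M = 5 × 4 = 20. M₁ = 4, y₁ ≡ 4 mod 5. M₂ = 5, y₂ ≡ 1 mod 4. y = 4×4×4 + 3×5×1 ≡ 19 mod 20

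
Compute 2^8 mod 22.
By repeated squaring mod 22: 2^{1}≡2, 2^{2}≡4, 2^{4}≡16, 2^{8}≡14. So 2^{8} ≡ 14 mod 22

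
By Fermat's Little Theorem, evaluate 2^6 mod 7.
By Fermat's Little Theorem, 2^{6} ≡ 1 mod 7 since 7 is prime and gcd(2, 7) = 1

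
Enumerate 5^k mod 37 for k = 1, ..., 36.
5^1, 5^2, ..., 5^{36} mod 37: [5, 25, 14, 33, 17, 11, 18, 16, 6, 30, 2, 10, 13, 28, 29, 34, 22, 36, 32, 12, 23, 4, 20, 26, 19, 21, 31, 7, 35, 27, 24, 9, 8, 3, 15, 1]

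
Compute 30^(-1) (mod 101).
Since 101 is prime, by Fermat 30^(-1) ≡ 30^{99} ≡ 64 (mod 101). Verify: 30 × 64 = 1920 ≡ 1 (mod 101)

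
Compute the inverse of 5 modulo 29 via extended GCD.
Extended GCD: 5(6) + 29(-1) = 1. So 5^(-1) ≡ 6 mod 29. Verify: 5 × 6 = 30 ≡ 1 mod 29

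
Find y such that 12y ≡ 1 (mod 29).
Since 29 is prime, by Fermat 12^(-1) ≡ 12^{27} ≡ 17 (mod 29). Verify: 12 × 17 = 204 ≡ 1 (mod 29)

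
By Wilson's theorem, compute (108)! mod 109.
By Wilson's theorem, (108)! ≡ -1 ≡ 108 mod 109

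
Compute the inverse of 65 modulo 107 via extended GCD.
Extended GCD: 65(28) + 107(-17) = 1. So 65^(-1) ≡ 28 (mod 107). Verify: 65 × 28 = 1820 ≡ 1 (mod 107)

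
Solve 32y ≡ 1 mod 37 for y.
Since 37 is prime, by Fermat 32^(-1) ≡ 32^{35} ≡ 22 mod 37. Verify: 32 × 22 = 704 ≡ 1 mod 37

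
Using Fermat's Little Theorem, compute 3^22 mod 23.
By Fermat's Little Theorem, 3^{22} ≡ 1 mod 23 since 23 is prime and gcd(3, 23) = 1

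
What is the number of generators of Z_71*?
Number of primitive roots mod 71 = φ(p-1) = φ(70) = 24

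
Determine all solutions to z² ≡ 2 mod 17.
The square roots of 2 mod 17 are 6 and 11. Verify: 6² = 36 ≡ 2 mod 17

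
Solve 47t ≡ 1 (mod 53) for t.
Since 53 is prime, by Fermat 47^(-1) ≡ 47^{51} ≡ 44 (mod 53). Verify: 47 × 44 = 2068 ≡ 1 (mod 53)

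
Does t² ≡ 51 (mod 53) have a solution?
By Euler's criterion: 51^{26} ≡ 52 (mod 53). Since this equals -1 (≡ 52), 51 is not a QR.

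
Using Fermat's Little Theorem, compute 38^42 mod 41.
By Fermat: 38^{40} ≡ 1 mod 41. So 38^{42} = 38^{40} · 38^{2} ≡ 38^{2} ≡ 9 mod 41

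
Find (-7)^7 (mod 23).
By repeated squaring (mod 23): (-7)^{1}≡16, (-7)^{2}≡3, (-7)^{4}≡9. Then (-7)^{7} = (-7)^{4+2+1} ≡ 9 × 3 × 16 ≡ 18 (mod 23)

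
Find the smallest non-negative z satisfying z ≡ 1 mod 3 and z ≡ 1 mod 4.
M = 3 × 4 = 12. M₁ = 4, y₁ ≡ 1 mod 3. M₂ = 3, y₂ ≡ 3 mod 4. z = 1×4×1 + 1×3×3 ≡ 1 mod 12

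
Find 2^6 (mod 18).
By repeated squaring (mod 18): 2^{1}≡2, 2^{2}≡4, 2^{4}≡16. Then 2^{6} = 2^{4+2} ≡ 16 × 4 ≡ 10 (mod 18)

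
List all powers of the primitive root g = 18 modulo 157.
18^1, 18^2, ..., 18^{156} mod 157: [18, 10, 23, 100, 73, 58, 102, 109, 78, 148, 152, 67, 107, 42, 128, 106, 24, 118, 83, 81, 45, 25, 136, 93, 104, 145, 98, 37, 38, 56, 66, 89, 32, 105, 6, 108, 60, 138, 129, 124, 34, 141, 26, 154, 103, 127, 88, 14, 95, 140, 8, 144, 80, 27, 15, 113, 150, 31, 87, 153, 85, 117, 65, 71, 22, 82, 63, 35, 2, 36, 20, 46, 43, 146, 116, 47, 61, 156, 139, 147, 134, 57, 84, 99, 55, 48, 79, 9, 5, 90, 50, 115, 29, 51, 133, 39, 74, 76, 112, 132, 21, 64, 53, 12, 59, 120, 119, 101, 91, 68, 125, 52, 151, 49, 97, 19, 28, 33, 123, 16, 131, 3, 54, 30, 69, 143, 62, 17, 149, 13, 77, 130, 142, 44, 7, 126, 70, 4, 72, 40, 92, 86, 135, 75, 94, 122, 155, 121, 137, 111, 114, 11, 41, 110, 96, 1]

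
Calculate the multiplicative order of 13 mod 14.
Powers of 13 mod 14: 13^1≡13, 13^2≡1. ord_14(13) = 2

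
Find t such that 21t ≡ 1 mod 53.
Since 53 is prime, by Fermat 21^(-1) ≡ 21^{51} ≡ 48 mod 53. Verify: 21 × 48 = 1008 ≡ 1 mod 53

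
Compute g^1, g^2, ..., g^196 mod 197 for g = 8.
8^1, 8^2, ..., 8^{196} mod 197: [8, 64, 118, 156, 66, 134, 87, 105, 52, 22, 176, 29, 35, 83, 73, 190, 141, 143, 159, 90, 129, 47, 179, 53, 30, 43, 147, 191, 149, 10, 80, 49, 195, 181, 69, 158, 82, 65, 126, 23, 184, 93, 153, 42, 139, 127, 31, 51, 14, 112, 108, 76, 17, 136, 103, 36, 91, 137, 111, 100, 12, 96, 177, 37, 99, 4, 32, 59, 78, 33, 67, 142, 151, 26, 11, 88, 113, 116, 140, 135, 95, 169, 170, 178, 45, 163, 122, 188, 125, 15, 120, 172, 194, 173, 5, 40, 123, 196, 189, 133, 79, 41, 131, 63, 110, 92, 145, 175, 21, 168, 162, 114, 124, 7, 56, 54, 38, 107, 68, 150, 18, 144, 167, 154, 50, 6, 48, 187, 117, 148, 2, 16, 128, 39, 115, 132, 71, 174, 13, 104, 44, 155, 58, 70, 166, 146, 183, 85, 89, 121, 180, 61, 94, 161, 106, 60, 86, 97, 185, 101, 20, 160, 98, 193, 165, 138, 119, 164, 130, 55, 46, 171, 186, 109, 84, 81, 57, 62, 102, 28, 27, 19, 152, 34, 75, 9, 72, 182, 77, 25, 3, 24, 192, 157, 74, 1]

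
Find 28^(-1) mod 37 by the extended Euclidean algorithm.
Extended GCD: 28(4) + 37(-3) = 1. So 28^(-1) ≡ 4 mod 37. Verify: 28 × 4 = 112 ≡ 1 mod 37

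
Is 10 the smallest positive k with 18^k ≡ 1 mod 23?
Powers of 18 mod 23: 18^1≡18, 18^2≡2, 18^3≡13, 18^4≡4, 18^5≡3, 18^6≡8, 18^7≡6, 18^8≡16, 18^9≡12, 18^10≡9, 18^11≡1. 18^10≡9≢1, so ord ≠ 10. No, the actual order is 11.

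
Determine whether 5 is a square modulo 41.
By Euler's criterion: 5^{20} ≡ 1 mod 41. Since this equals 1, 5 is a QR.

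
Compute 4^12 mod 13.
Using Fermat: 4^{12} ≡ 1 mod 13. 12 ≡ 0 mod 12. So 4^{12} ≡ 4^{0} ≡ 1 mod 13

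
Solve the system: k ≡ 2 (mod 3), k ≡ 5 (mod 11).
M = 3 × 11 = 33. M₁ = 11, y₁ ≡ 2 (mod 3). M₂ = 3, y₂ ≡ 4 (mod 11). k = 2×11×2 + 5×3×4 ≡ 5 (mod 33)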